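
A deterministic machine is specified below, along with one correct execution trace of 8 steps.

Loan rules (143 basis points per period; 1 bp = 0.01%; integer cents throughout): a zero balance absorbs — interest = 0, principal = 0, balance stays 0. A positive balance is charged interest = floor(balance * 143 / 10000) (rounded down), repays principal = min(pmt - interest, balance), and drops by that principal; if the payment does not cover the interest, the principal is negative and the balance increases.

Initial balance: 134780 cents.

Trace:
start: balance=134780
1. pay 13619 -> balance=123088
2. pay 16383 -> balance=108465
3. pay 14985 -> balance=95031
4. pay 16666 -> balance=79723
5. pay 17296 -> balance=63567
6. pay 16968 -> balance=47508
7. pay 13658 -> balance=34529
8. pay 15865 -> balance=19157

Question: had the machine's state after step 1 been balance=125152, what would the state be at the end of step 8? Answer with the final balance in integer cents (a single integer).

21435

state after step 1 := balance=125152
2. pay 16383 -> balance=110558
3. pay 14985 -> balance=97153
4. pay 16666 -> balance=81876
5. pay 17296 -> balance=65750
6. pay 16968 -> balance=49722
7. pay 13658 -> balance=36775
8. pay 15865 -> balance=21435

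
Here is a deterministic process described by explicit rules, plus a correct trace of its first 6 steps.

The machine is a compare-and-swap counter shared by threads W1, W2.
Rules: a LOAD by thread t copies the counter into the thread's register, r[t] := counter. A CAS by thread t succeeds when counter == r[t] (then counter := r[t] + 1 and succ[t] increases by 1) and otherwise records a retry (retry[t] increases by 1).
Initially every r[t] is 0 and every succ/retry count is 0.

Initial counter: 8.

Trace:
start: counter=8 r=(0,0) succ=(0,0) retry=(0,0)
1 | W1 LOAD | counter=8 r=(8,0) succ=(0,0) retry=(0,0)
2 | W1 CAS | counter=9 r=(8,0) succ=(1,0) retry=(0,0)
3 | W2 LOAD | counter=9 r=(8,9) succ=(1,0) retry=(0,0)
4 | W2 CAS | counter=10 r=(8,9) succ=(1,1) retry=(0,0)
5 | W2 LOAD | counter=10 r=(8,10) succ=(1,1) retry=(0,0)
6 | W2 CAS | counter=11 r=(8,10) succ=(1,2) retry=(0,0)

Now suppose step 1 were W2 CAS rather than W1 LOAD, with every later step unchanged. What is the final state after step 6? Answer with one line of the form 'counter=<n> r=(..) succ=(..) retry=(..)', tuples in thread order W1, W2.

(re-executing from step 1 with the substitution; state before step 1: counter=8 r=(0,0) succ=(0,0) retry=(0,0))
1 | W2 CAS | counter=8 r=(0,0) succ=(0,0) retry=(0,1)
2 | W1 CAS | counter=8 r=(0,0) succ=(0,0) retry=(1,1)
3 | W2 LOAD | counter=8 r=(0,8) succ=(0,0) retry=(1,1)
4 | W2 CAS | counter=9 r=(0,8) succ=(0,1) retry=(1,1)
5 | W2 LOAD | counter=9 r=(0,9) succ=(0,1) retry=(1,1)
6 | W2 CAS | counter=10 r=(0,9) succ=(0,2) retry=(1,1)

counter=10 r=(0,9) succ=(0,2) retry=(1,1)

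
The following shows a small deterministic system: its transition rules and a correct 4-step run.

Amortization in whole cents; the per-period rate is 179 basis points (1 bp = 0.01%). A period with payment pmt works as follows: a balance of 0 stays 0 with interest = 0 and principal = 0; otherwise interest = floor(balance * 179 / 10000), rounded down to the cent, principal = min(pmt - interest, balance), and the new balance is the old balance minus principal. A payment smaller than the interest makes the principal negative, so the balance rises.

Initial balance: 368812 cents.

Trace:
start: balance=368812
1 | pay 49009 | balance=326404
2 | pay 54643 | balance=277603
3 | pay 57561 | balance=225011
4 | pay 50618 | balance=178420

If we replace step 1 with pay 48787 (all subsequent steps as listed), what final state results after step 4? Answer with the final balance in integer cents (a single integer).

(re-executing from step 1 with the substitution; state before step 1: balance=368812)
1 | pay 48787 | balance=326626
2 | pay 54643 | balance=277829
3 | pay 57561 | balance=225241
4 | pay 50618 | balance=178654

178654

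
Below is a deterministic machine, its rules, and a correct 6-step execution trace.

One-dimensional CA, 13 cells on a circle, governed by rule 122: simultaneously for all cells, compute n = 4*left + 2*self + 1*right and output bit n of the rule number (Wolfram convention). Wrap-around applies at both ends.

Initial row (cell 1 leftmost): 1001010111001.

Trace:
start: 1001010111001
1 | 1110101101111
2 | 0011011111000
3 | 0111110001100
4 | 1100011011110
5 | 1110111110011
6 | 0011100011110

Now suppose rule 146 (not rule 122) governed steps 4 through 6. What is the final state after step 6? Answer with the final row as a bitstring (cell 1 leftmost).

(re-executing steps 4..6 under rule 146; state before step 4: 0111110001100)
4 | 1011101010010
5 | 0001000001100
6 | 0010100010010

0010100010010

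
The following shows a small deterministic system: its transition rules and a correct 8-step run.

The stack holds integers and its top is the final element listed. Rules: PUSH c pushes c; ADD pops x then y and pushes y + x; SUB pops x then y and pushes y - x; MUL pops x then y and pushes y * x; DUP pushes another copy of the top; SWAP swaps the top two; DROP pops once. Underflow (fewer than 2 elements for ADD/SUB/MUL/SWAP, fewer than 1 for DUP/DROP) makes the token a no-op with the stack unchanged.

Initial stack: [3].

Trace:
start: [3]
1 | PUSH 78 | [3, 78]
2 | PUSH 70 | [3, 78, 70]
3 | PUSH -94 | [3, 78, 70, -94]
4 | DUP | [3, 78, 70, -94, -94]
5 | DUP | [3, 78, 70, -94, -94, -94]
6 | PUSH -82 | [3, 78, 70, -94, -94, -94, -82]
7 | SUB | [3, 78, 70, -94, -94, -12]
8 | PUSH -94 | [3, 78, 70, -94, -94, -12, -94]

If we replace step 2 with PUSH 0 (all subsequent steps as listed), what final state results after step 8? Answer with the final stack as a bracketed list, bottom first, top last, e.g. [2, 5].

(re-executing from step 2 with the substitution; state before step 2: [3, 78])
2 | PUSH 0 | [3, 78, 0]
3 | PUSH -94 | [3, 78, 0, -94]
4 | DUP | [3, 78, 0, -94, -94]
5 | DUP | [3, 78, 0, -94, -94, -94]
6 | PUSH -82 | [3, 78, 0, -94, -94, -94, -82]
7 | SUB | [3, 78, 0, -94, -94, -12]
8 | PUSH -94 | [3, 78, 0, -94, -94, -12, -94]

[3, 78, 0, -94, -94, -12, -94]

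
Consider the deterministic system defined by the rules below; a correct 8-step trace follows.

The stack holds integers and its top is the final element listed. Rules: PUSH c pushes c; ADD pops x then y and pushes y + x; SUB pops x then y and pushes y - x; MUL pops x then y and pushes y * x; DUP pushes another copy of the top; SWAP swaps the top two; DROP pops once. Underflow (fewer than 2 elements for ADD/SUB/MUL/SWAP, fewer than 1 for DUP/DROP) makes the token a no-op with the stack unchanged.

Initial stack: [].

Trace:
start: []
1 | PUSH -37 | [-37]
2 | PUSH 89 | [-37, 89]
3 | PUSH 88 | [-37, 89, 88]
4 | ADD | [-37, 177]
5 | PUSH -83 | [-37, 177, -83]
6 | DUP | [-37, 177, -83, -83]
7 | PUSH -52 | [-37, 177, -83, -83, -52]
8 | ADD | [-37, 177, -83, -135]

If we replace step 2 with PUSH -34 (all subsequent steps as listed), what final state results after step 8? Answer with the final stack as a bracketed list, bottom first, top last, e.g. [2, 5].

[-37, 54, -83, -135]

(re-executing from step 2 with the substitution; state before step 2: [-37])
2 | PUSH -34 | [-37, -34]
3 | PUSH 88 | [-37, -34, 88]
4 | ADD | [-37, 54]
5 | PUSH -83 | [-37, 54, -83]
6 | DUP | [-37, 54, -83, -83]
7 | PUSH -52 | [-37, 54, -83, -83, -52]
8 | ADD | [-37, 54, -83, -135]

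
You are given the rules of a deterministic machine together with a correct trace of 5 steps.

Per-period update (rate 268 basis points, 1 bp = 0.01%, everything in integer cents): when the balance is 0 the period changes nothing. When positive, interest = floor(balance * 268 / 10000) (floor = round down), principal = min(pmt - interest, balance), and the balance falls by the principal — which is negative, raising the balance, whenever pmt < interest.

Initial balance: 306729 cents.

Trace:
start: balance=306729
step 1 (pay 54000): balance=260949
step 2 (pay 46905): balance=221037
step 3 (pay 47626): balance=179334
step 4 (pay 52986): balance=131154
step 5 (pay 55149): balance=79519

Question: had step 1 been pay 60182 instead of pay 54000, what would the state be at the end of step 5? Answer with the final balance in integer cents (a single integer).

(re-executing from step 1 with the substitution; state before step 1: balance=306729)
step 1 (pay 60182): balance=254767
step 2 (pay 46905): balance=214689
step 3 (pay 47626): balance=172816
step 4 (pay 52986): balance=124461
step 5 (pay 55149): balance=72647

72647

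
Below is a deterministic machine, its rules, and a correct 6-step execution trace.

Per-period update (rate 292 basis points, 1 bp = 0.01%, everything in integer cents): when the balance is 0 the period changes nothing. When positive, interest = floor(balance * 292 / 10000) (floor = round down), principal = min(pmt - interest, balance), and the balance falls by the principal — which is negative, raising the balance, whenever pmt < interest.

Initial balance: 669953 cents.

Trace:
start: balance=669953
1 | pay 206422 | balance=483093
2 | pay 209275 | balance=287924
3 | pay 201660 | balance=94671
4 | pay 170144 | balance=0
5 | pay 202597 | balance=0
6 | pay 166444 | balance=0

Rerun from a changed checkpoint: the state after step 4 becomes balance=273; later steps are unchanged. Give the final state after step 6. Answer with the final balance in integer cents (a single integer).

0

state after step 4 := balance=273
5 | pay 202597 | balance=0
6 | pay 166444 | balance=0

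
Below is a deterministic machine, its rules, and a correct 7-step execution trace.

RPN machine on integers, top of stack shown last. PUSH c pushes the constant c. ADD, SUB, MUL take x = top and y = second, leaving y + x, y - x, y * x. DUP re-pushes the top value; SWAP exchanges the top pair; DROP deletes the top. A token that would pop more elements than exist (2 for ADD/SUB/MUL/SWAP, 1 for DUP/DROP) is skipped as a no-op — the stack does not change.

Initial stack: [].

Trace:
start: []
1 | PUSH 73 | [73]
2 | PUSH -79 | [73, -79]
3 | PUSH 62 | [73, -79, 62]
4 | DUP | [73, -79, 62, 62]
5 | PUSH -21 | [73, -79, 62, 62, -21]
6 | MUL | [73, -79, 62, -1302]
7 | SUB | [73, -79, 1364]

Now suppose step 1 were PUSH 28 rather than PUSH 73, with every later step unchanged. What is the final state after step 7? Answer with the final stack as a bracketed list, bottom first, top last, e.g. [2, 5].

[28, -79, 1364]

(re-executing from step 1 with the substitution; state before step 1: [])
1 | PUSH 28 | [28]
2 | PUSH -79 | [28, -79]
3 | PUSH 62 | [28, -79, 62]
4 | DUP | [28, -79, 62, 62]
5 | PUSH -21 | [28, -79, 62, 62, -21]
6 | MUL | [28, -79, 62, -1302]
7 | SUB | [28, -79, 1364]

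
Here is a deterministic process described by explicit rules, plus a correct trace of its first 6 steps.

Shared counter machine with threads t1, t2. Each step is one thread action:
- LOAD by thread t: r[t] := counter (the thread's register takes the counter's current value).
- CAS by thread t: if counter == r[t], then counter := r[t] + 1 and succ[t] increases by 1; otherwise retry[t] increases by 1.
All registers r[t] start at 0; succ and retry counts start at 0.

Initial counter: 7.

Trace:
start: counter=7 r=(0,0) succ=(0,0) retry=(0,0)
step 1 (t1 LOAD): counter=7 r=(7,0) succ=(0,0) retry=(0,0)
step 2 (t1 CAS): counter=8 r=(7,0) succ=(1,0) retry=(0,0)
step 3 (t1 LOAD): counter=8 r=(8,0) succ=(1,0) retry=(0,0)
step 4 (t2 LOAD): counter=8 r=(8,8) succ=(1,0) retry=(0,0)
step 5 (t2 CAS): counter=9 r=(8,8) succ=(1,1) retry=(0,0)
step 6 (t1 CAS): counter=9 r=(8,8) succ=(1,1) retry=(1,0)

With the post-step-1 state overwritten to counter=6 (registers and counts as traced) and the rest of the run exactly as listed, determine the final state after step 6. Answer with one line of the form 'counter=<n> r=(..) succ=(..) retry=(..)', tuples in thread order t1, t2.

state after step 1 := counter=6 r=(7,0) succ=(0,0) retry=(0,0)
step 2 (t1 CAS): counter=6 r=(7,0) succ=(0,0) retry=(1,0)
step 3 (t1 LOAD): counter=6 r=(6,0) succ=(0,0) retry=(1,0)
step 4 (t2 LOAD): counter=6 r=(6,6) succ=(0,0) retry=(1,0)
step 5 (t2 CAS): counter=7 r=(6,6) succ=(0,1) retry=(1,0)
step 6 (t1 CAS): counter=7 r=(6,6) succ=(0,1) retry=(2,0)

counter=7 r=(6,6) succ=(0,1) retry=(2,0)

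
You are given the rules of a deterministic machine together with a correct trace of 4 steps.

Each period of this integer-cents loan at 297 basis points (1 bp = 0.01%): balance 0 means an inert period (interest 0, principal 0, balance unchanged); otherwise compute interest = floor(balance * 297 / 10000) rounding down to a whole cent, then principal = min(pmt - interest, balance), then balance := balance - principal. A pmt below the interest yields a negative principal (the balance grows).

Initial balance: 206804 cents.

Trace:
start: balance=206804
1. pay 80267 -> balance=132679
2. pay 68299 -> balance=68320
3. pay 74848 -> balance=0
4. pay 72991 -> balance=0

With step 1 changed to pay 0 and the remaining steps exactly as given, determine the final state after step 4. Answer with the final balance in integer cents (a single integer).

10008

(re-executing from step 1 with the substitution; state before step 1: balance=206804)
1. pay 0 -> balance=212946
2. pay 68299 -> balance=150971
3. pay 74848 -> balance=80606
4. pay 72991 -> balance=10008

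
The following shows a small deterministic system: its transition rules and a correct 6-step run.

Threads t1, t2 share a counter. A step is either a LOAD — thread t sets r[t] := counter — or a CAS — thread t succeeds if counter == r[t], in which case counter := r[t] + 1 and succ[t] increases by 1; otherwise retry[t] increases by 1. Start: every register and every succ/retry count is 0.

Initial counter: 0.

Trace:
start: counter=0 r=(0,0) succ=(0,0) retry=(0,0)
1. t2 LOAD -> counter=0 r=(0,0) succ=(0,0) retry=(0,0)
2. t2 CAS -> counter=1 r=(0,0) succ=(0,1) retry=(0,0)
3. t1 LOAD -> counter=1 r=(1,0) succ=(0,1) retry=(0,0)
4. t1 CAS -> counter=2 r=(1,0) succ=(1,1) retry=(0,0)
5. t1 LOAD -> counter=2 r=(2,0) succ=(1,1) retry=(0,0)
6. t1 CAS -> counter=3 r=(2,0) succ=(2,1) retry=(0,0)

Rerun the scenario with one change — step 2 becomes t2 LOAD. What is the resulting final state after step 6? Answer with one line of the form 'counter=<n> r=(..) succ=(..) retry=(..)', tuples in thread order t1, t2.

(re-executing from step 2 with the substitution; state before step 2: counter=0 r=(0,0) succ=(0,0) retry=(0,0))
2. t2 LOAD -> counter=0 r=(0,0) succ=(0,0) retry=(0,0)
3. t1 LOAD -> counter=0 r=(0,0) succ=(0,0) retry=(0,0)
4. t1 CAS -> counter=1 r=(0,0) succ=(1,0) retry=(0,0)
5. t1 LOAD -> counter=1 r=(1,0) succ=(1,0) retry=(0,0)
6. t1 CAS -> counter=2 r=(1,0) succ=(2,0) retry=(0,0)

counter=2 r=(1,0) succ=(2,0) retry=(0,0)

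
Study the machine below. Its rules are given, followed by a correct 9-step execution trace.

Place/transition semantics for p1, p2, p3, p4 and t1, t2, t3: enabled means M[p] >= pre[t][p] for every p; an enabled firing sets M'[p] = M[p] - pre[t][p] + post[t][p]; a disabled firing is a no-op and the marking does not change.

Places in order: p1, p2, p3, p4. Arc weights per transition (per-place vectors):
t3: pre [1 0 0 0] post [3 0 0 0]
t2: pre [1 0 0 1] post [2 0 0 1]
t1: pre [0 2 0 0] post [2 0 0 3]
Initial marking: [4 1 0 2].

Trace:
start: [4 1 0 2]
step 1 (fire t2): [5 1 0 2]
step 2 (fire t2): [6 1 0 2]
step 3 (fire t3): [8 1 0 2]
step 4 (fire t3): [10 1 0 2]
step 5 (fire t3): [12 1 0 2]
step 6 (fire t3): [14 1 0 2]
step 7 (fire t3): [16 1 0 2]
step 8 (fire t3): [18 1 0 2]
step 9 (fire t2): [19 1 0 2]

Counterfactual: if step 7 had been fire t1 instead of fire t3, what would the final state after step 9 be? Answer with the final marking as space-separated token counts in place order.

17 1 0 2

(re-executing from step 7 with the substitution; state before step 7: [14 1 0 2])
step 7 (fire t1): [14 1 0 2]
step 8 (fire t3): [16 1 0 2]
step 9 (fire t2): [17 1 0 2]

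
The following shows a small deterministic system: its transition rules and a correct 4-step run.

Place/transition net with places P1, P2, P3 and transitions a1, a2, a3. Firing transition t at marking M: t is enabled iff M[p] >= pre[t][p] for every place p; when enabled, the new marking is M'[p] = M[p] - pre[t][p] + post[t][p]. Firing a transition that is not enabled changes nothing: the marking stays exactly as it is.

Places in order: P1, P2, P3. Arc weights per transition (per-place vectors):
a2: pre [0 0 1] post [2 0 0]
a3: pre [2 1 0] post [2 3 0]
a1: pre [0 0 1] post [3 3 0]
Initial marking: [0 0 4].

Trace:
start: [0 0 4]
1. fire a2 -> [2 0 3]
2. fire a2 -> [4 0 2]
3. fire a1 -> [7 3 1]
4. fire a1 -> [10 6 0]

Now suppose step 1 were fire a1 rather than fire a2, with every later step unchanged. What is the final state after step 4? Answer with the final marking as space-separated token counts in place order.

11 9 0

(re-executing from step 1 with the substitution; state before step 1: [0 0 4])
1. fire a1 -> [3 3 3]
2. fire a2 -> [5 3 2]
3. fire a1 -> [8 6 1]
4. fire a1 -> [11 9 0]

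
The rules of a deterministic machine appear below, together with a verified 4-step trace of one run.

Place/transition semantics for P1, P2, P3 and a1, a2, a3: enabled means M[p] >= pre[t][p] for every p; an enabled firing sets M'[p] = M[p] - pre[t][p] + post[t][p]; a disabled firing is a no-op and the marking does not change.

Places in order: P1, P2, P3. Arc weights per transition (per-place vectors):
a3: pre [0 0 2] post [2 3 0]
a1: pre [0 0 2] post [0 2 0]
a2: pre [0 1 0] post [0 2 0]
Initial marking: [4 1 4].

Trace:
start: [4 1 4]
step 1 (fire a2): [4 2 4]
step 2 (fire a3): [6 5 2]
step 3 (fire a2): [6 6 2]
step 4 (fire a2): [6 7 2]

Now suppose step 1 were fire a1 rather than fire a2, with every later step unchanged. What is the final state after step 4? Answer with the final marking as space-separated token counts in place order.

6 8 0

(re-executing from step 1 with the substitution; state before step 1: [4 1 4])
step 1 (fire a1): [4 3 2]
step 2 (fire a3): [6 6 0]
step 3 (fire a2): [6 7 0]
step 4 (fire a2): [6 8 0]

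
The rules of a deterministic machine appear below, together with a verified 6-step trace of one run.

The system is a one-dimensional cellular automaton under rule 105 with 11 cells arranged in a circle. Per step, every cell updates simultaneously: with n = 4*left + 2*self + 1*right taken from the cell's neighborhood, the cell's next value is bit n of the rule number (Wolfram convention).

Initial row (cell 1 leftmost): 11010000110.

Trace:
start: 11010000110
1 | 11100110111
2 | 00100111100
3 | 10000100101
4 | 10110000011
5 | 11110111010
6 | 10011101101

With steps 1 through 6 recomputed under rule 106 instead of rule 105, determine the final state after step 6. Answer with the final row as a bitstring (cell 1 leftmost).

(re-executing steps 1..6 under rule 106; state before step 1: 11010000110)
1 | 11100001111
2 | 00100011000
3 | 01000111000
4 | 10001101000
5 | 00011110001
6 | 00110010010

00110010010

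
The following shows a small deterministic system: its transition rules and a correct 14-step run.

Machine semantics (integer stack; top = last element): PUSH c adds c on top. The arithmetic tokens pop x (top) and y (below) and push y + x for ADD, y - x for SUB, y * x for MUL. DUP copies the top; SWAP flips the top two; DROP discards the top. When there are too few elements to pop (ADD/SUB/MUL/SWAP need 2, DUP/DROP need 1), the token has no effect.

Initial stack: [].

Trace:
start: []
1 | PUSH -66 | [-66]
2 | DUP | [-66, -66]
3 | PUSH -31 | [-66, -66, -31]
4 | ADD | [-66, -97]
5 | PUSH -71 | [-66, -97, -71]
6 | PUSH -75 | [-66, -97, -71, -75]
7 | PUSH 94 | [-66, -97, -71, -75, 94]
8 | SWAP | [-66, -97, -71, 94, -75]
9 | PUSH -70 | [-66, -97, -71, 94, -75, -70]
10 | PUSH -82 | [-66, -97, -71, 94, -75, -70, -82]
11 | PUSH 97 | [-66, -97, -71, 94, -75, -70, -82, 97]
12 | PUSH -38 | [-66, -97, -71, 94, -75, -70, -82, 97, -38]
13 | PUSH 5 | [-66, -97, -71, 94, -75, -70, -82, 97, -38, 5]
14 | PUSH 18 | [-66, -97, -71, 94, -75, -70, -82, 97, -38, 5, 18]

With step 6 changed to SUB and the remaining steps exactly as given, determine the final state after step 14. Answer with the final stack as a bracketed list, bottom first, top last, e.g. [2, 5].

[-66, 94, -26, -70, -82, 97, -38, 5, 18]

(re-executing from step 6 with the substitution; state before step 6: [-66, -97, -71])
6 | SUB | [-66, -26]
7 | PUSH 94 | [-66, -26, 94]
8 | SWAP | [-66, 94, -26]
9 | PUSH -70 | [-66, 94, -26, -70]
10 | PUSH -82 | [-66, 94, -26, -70, -82]
11 | PUSH 97 | [-66, 94, -26, -70, -82, 97]
12 | PUSH -38 | [-66, 94, -26, -70, -82, 97, -38]
13 | PUSH 5 | [-66, 94, -26, -70, -82, 97, -38, 5]
14 | PUSH 18 | [-66, 94, -26, -70, -82, 97, -38, 5, 18]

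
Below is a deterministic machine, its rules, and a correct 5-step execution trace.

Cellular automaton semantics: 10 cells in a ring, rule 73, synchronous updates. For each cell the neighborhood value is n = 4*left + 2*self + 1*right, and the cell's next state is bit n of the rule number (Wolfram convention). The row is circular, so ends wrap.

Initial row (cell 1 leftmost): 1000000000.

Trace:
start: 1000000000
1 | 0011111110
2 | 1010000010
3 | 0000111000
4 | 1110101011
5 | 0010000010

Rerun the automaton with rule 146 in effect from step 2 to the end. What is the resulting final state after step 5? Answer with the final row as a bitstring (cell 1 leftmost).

(re-executing steps 2..5 under rule 146; state before step 2: 0011111110)
2 | 0101111101
3 | 0000111000
4 | 0001010100
5 | 0010000010

0010000010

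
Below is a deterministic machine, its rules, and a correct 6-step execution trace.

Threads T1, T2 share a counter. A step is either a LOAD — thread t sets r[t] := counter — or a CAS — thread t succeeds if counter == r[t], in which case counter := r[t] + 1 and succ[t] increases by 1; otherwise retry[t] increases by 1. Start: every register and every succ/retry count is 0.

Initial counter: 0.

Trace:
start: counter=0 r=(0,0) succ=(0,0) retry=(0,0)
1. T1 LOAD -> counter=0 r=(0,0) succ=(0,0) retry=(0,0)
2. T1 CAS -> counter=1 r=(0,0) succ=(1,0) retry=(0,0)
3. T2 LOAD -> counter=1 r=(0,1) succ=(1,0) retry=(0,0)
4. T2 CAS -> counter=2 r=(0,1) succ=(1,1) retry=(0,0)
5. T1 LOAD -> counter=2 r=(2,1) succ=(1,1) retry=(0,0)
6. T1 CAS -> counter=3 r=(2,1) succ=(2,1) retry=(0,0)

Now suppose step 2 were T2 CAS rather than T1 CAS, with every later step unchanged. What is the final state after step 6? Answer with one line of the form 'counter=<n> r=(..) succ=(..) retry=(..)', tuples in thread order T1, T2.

counter=3 r=(2,1) succ=(1,2) retry=(0,0)

(re-executing from step 2 with the substitution; state before step 2: counter=0 r=(0,0) succ=(0,0) retry=(0,0))
2. T2 CAS -> counter=1 r=(0,0) succ=(0,1) retry=(0,0)
3. T2 LOAD -> counter=1 r=(0,1) succ=(0,1) retry=(0,0)
4. T2 CAS -> counter=2 r=(0,1) succ=(0,2) retry=(0,0)
5. T1 LOAD -> counter=2 r=(2,1) succ=(0,2) retry=(0,0)
6. T1 CAS -> counter=3 r=(2,1) succ=(1,2) retry=(0,0)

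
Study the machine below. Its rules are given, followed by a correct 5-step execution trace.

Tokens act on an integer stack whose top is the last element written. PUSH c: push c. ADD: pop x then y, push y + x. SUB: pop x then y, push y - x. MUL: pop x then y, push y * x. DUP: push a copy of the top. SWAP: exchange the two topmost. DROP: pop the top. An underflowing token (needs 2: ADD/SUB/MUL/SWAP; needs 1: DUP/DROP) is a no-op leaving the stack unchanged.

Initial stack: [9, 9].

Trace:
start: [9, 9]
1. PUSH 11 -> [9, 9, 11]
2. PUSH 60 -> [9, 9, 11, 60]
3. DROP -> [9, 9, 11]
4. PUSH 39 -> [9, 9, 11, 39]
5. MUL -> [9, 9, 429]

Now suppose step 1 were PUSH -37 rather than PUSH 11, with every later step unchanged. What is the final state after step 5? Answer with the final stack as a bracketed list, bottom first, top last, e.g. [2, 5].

(re-executing from step 1 with the substitution; state before step 1: [9, 9])
1. PUSH -37 -> [9, 9, -37]
2. PUSH 60 -> [9, 9, -37, 60]
3. DROP -> [9, 9, -37]
4. PUSH 39 -> [9, 9, -37, 39]
5. MUL -> [9, 9, -1443]

[9, 9, -1443]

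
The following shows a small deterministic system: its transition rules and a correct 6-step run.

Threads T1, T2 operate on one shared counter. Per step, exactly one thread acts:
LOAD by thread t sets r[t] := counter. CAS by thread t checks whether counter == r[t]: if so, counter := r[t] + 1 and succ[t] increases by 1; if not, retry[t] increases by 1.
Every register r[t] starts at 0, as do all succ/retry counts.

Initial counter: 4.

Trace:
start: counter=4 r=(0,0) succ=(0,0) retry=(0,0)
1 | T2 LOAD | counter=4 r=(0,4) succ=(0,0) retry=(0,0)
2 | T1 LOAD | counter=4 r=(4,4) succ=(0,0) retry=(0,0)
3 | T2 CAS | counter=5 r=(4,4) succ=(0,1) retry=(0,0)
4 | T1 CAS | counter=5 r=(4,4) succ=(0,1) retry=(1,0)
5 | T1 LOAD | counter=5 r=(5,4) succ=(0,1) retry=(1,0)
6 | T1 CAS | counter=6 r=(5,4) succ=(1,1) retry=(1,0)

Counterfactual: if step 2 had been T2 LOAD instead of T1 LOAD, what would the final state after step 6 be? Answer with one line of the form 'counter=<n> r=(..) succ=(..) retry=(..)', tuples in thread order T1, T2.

counter=6 r=(5,4) succ=(1,1) retry=(1,0)

(re-executing from step 2 with the substitution; state before step 2: counter=4 r=(0,4) succ=(0,0) retry=(0,0))
2 | T2 LOAD | counter=4 r=(0,4) succ=(0,0) retry=(0,0)
3 | T2 CAS | counter=5 r=(0,4) succ=(0,1) retry=(0,0)
4 | T1 CAS | counter=5 r=(0,4) succ=(0,1) retry=(1,0)
5 | T1 LOAD | counter=5 r=(5,4) succ=(0,1) retry=(1,0)
6 | T1 CAS | counter=6 r=(5,4) succ=(1,1) retry=(1,0)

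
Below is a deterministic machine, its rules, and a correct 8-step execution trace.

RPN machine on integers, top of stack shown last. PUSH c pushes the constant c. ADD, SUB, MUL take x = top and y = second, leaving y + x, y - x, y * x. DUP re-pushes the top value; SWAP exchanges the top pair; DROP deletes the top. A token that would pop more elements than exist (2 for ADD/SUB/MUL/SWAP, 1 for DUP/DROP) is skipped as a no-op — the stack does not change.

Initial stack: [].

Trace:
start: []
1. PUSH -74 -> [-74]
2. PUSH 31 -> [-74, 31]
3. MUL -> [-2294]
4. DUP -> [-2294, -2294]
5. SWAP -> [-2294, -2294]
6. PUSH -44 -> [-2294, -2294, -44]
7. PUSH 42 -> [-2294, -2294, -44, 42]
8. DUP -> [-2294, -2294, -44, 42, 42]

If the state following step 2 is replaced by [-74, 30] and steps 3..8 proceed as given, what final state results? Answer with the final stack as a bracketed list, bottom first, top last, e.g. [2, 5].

[-2220, -2220, -44, 42, 42]

state after step 2 := [-74, 30]
3. MUL -> [-2220]
4. DUP -> [-2220, -2220]
5. SWAP -> [-2220, -2220]
6. PUSH -44 -> [-2220, -2220, -44]
7. PUSH 42 -> [-2220, -2220, -44, 42]
8. DUP -> [-2220, -2220, -44, 42, 42]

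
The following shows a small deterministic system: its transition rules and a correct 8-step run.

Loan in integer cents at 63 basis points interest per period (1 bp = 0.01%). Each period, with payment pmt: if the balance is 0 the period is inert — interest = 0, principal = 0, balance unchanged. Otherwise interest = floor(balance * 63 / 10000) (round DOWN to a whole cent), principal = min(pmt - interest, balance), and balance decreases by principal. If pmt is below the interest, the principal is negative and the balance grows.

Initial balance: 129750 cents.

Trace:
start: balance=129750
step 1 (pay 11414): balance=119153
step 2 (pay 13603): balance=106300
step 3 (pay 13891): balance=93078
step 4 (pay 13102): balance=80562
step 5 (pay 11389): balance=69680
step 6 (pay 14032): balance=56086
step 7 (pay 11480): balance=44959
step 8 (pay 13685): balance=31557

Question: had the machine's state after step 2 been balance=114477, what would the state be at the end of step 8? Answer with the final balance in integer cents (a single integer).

40049

state after step 2 := balance=114477
step 3 (pay 13891): balance=101307
step 4 (pay 13102): balance=88843
step 5 (pay 11389): balance=78013
step 6 (pay 14032): balance=64472
step 7 (pay 11480): balance=53398
step 8 (pay 13685): balance=40049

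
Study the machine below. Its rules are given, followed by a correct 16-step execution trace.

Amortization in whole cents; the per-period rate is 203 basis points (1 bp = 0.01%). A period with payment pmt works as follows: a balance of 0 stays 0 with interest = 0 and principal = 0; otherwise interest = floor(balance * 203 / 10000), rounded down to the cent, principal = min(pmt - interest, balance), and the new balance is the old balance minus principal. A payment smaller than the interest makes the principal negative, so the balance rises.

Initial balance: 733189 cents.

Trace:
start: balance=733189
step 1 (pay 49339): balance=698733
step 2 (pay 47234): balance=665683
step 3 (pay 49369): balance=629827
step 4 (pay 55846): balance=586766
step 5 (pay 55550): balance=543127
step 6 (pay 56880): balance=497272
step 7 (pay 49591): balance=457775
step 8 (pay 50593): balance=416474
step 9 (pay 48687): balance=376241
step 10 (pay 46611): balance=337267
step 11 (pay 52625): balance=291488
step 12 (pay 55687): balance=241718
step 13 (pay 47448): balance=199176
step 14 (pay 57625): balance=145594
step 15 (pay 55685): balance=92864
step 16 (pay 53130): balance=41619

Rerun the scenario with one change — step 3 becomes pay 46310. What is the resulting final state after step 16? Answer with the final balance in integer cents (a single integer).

45594

(re-executing from step 3 with the substitution; state before step 3: balance=665683)
step 3 (pay 46310): balance=632886
step 4 (pay 55846): balance=589887
step 5 (pay 55550): balance=546311
step 6 (pay 56880): balance=500521
step 7 (pay 49591): balance=461090
step 8 (pay 50593): balance=419857
step 9 (pay 48687): balance=379693
step 10 (pay 46611): balance=340789
step 11 (pay 52625): balance=295082
step 12 (pay 55687): balance=245385
step 13 (pay 47448): balance=202918
step 14 (pay 57625): balance=149412
step 15 (pay 55685): balance=96760
step 16 (pay 53130): balance=45594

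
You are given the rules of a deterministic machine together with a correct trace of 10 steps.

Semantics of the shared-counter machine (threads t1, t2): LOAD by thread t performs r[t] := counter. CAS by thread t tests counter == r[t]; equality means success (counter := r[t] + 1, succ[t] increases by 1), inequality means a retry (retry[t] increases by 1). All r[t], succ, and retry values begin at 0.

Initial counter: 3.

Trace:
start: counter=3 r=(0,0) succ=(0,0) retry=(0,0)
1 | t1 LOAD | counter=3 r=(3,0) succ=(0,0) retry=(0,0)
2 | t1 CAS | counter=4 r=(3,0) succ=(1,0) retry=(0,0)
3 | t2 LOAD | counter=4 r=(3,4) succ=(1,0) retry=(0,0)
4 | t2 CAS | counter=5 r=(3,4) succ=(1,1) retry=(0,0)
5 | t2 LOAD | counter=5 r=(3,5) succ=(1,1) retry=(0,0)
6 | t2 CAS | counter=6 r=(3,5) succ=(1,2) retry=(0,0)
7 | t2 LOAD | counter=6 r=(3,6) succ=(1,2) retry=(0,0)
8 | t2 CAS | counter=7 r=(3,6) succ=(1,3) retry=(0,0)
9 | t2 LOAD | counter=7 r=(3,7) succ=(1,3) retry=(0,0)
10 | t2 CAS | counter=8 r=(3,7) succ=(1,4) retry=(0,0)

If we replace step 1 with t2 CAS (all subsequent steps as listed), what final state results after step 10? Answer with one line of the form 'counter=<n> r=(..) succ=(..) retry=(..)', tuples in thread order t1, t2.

counter=7 r=(0,6) succ=(0,4) retry=(1,1)

(re-executing from step 1 with the substitution; state before step 1: counter=3 r=(0,0) succ=(0,0) retry=(0,0))
1 | t2 CAS | counter=3 r=(0,0) succ=(0,0) retry=(0,1)
2 | t1 CAS | counter=3 r=(0,0) succ=(0,0) retry=(1,1)
3 | t2 LOAD | counter=3 r=(0,3) succ=(0,0) retry=(1,1)
4 | t2 CAS | counter=4 r=(0,3) succ=(0,1) retry=(1,1)
5 | t2 LOAD | counter=4 r=(0,4) succ=(0,1) retry=(1,1)
6 | t2 CAS | counter=5 r=(0,4) succ=(0,2) retry=(1,1)
7 | t2 LOAD | counter=5 r=(0,5) succ=(0,2) retry=(1,1)
8 | t2 CAS | counter=6 r=(0,5) succ=(0,3) retry=(1,1)
9 | t2 LOAD | counter=6 r=(0,6) succ=(0,3) retry=(1,1)
10 | t2 CAS | counter=7 r=(0,6) succ=(0,4) retry=(1,1)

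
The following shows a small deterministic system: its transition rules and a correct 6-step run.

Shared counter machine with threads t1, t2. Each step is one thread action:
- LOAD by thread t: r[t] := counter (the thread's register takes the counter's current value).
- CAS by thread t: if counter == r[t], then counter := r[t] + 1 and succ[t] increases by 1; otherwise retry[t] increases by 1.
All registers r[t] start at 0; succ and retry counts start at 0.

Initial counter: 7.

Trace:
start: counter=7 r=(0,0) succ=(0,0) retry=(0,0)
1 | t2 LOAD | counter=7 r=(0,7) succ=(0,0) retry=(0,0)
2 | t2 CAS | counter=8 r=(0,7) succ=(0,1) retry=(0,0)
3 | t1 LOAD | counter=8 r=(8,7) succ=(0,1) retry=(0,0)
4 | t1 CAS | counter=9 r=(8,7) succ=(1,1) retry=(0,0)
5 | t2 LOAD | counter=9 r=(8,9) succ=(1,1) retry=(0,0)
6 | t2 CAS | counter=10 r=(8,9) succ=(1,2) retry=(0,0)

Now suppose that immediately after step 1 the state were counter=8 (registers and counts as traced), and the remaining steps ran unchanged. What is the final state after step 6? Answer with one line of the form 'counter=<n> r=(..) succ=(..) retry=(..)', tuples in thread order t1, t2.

state after step 1 := counter=8 r=(0,7) succ=(0,0) retry=(0,0)
2 | t2 CAS | counter=8 r=(0,7) succ=(0,0) retry=(0,1)
3 | t1 LOAD | counter=8 r=(8,7) succ=(0,0) retry=(0,1)
4 | t1 CAS | counter=9 r=(8,7) succ=(1,0) retry=(0,1)
5 | t2 LOAD | counter=9 r=(8,9) succ=(1,0) retry=(0,1)
6 | t2 CAS | counter=10 r=(8,9) succ=(1,1) retry=(0,1)

counter=10 r=(8,9) succ=(1,1) retry=(0,1)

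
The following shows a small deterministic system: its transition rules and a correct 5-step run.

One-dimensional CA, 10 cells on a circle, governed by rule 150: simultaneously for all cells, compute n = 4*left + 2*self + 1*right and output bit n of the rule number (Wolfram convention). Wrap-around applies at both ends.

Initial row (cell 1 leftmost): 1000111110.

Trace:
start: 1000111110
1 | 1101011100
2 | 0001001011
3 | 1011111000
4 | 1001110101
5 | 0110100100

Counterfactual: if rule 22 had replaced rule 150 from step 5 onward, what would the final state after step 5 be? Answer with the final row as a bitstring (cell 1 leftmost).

0110000100

(re-executing step 5 under rule 22; state before step 5: 1001110101)
5 | 0110000100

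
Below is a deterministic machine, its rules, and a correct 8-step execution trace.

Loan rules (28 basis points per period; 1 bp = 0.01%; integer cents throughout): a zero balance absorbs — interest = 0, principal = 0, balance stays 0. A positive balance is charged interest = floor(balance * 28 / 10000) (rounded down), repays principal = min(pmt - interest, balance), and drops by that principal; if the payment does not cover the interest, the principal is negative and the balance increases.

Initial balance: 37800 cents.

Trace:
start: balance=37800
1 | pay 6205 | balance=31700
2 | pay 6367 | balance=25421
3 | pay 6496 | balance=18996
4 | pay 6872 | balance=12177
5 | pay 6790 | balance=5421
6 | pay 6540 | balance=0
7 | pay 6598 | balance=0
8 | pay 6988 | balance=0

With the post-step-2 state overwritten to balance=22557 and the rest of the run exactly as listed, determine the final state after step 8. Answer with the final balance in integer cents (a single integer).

state after step 2 := balance=22557
3 | pay 6496 | balance=16124
4 | pay 6872 | balance=9297
5 | pay 6790 | balance=2533
6 | pay 6540 | balance=0
7 | pay 6598 | balance=0
8 | pay 6988 | balance=0

0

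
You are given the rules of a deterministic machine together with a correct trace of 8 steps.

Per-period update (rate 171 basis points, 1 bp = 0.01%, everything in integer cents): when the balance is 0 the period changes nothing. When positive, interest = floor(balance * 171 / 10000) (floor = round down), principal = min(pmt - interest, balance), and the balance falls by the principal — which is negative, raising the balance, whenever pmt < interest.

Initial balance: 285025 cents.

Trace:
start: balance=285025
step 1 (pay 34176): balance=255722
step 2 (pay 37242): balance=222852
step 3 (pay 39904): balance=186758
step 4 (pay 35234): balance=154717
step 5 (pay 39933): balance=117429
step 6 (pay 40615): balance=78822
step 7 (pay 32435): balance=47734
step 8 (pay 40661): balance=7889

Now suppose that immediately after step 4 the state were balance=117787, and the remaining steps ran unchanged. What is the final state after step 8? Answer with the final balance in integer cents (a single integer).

0

state after step 4 := balance=117787
step 5 (pay 39933): balance=79868
step 6 (pay 40615): balance=40618
step 7 (pay 32435): balance=8877
step 8 (pay 40661): balance=0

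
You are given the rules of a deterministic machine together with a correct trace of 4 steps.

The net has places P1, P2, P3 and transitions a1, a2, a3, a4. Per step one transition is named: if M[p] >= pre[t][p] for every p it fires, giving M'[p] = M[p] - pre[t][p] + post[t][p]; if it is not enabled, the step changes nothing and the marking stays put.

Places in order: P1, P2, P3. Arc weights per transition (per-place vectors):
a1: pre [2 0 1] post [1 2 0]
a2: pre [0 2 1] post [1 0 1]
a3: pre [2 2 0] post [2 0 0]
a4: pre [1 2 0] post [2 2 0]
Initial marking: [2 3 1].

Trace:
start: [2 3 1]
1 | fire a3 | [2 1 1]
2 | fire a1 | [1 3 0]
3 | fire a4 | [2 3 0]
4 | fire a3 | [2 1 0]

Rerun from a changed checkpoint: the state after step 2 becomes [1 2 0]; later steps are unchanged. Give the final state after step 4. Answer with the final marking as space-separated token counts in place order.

state after step 2 := [1 2 0]
3 | fire a4 | [2 2 0]
4 | fire a3 | [2 0 0]

2 0 0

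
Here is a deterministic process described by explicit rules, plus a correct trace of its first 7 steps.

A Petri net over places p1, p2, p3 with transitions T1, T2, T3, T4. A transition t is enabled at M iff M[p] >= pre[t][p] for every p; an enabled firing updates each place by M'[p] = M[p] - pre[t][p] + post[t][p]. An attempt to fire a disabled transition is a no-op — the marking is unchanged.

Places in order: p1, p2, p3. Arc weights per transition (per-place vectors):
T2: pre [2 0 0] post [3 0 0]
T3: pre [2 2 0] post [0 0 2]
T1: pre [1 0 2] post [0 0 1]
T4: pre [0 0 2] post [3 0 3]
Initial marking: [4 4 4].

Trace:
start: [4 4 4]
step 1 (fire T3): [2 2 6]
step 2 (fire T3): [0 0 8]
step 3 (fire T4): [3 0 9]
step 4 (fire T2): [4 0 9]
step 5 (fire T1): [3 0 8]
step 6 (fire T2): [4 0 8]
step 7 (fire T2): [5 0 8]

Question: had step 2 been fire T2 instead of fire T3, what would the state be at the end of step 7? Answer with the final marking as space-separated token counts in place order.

(re-executing from step 2 with the substitution; state before step 2: [2 2 6])
step 2 (fire T2): [3 2 6]
step 3 (fire T4): [6 2 7]
step 4 (fire T2): [7 2 7]
step 5 (fire T1): [6 2 6]
step 6 (fire T2): [7 2 6]
step 7 (fire T2): [8 2 6]

8 2 6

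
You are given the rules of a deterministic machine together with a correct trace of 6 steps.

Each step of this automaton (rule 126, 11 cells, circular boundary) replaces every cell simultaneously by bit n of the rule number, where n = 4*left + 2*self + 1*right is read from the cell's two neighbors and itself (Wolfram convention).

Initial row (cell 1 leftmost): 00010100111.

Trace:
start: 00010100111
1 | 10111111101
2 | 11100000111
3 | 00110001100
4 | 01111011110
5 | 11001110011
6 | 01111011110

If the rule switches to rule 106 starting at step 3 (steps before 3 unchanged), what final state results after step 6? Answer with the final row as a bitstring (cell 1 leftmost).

00001111001

(re-executing steps 3..6 under rule 106; state before step 3: 11100000111)
3 | 00100001100
4 | 01000011100
5 | 10000110100
6 | 00001111001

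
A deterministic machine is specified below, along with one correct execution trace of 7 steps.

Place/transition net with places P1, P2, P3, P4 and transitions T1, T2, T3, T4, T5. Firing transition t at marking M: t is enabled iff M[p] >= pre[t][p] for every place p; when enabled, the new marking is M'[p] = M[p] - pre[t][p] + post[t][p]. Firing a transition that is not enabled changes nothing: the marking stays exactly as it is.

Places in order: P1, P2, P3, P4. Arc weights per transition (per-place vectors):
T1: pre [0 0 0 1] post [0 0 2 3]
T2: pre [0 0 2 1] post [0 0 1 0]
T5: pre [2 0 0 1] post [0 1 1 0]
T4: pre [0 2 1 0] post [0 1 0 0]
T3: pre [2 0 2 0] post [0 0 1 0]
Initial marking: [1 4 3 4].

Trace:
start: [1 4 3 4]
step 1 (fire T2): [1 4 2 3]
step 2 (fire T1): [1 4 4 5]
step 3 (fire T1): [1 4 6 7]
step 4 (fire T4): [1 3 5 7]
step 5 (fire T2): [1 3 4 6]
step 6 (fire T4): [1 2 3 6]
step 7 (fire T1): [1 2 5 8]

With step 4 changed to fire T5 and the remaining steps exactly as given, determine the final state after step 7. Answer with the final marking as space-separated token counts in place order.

1 3 6 8

(re-executing from step 4 with the substitution; state before step 4: [1 4 6 7])
step 4 (fire T5): [1 4 6 7]
step 5 (fire T2): [1 4 5 6]
step 6 (fire T4): [1 3 4 6]
step 7 (fire T1): [1 3 6 8]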